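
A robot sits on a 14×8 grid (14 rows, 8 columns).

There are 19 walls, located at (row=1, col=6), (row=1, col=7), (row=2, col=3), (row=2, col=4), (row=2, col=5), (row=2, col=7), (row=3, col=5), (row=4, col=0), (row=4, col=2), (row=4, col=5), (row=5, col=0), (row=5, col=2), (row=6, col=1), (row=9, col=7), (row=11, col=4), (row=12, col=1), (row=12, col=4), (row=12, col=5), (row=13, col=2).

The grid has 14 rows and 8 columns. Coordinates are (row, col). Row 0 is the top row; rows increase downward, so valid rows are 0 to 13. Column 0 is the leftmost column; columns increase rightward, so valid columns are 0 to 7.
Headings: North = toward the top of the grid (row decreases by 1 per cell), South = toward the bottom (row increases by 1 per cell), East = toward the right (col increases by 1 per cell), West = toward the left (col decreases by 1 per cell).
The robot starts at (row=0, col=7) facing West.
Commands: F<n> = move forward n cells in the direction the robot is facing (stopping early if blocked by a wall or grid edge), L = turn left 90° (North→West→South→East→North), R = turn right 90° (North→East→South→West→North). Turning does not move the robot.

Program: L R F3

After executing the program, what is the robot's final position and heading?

Answer: Final position: (row=0, col=4), facing West

Derivation:
Start: (row=0, col=7), facing West
  L: turn left, now facing South
  R: turn right, now facing West
  F3: move forward 3, now at (row=0, col=4)
Final: (row=0, col=4), facing West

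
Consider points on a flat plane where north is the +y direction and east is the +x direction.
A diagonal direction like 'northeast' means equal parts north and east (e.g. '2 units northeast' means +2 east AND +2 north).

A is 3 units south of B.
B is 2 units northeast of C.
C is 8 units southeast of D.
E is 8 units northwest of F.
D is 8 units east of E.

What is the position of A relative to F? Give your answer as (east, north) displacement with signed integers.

Place F at the origin (east=0, north=0).
  E is 8 units northwest of F: delta (east=-8, north=+8); E at (east=-8, north=8).
  D is 8 units east of E: delta (east=+8, north=+0); D at (east=0, north=8).
  C is 8 units southeast of D: delta (east=+8, north=-8); C at (east=8, north=0).
  B is 2 units northeast of C: delta (east=+2, north=+2); B at (east=10, north=2).
  A is 3 units south of B: delta (east=+0, north=-3); A at (east=10, north=-1).
Therefore A relative to F: (east=10, north=-1).

Answer: A is at (east=10, north=-1) relative to F.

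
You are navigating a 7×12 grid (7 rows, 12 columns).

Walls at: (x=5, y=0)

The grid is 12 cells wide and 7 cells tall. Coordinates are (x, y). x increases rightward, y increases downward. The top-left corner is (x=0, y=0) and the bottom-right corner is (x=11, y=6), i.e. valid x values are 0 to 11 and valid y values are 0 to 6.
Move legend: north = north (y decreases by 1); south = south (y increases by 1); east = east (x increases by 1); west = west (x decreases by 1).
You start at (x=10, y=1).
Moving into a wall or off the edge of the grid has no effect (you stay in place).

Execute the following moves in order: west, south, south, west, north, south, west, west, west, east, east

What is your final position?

Start: (x=10, y=1)
  west (west): (x=10, y=1) -> (x=9, y=1)
  south (south): (x=9, y=1) -> (x=9, y=2)
  south (south): (x=9, y=2) -> (x=9, y=3)
  west (west): (x=9, y=3) -> (x=8, y=3)
  north (north): (x=8, y=3) -> (x=8, y=2)
  south (south): (x=8, y=2) -> (x=8, y=3)
  west (west): (x=8, y=3) -> (x=7, y=3)
  west (west): (x=7, y=3) -> (x=6, y=3)
  west (west): (x=6, y=3) -> (x=5, y=3)
  east (east): (x=5, y=3) -> (x=6, y=3)
  east (east): (x=6, y=3) -> (x=7, y=3)
Final: (x=7, y=3)

Answer: Final position: (x=7, y=3)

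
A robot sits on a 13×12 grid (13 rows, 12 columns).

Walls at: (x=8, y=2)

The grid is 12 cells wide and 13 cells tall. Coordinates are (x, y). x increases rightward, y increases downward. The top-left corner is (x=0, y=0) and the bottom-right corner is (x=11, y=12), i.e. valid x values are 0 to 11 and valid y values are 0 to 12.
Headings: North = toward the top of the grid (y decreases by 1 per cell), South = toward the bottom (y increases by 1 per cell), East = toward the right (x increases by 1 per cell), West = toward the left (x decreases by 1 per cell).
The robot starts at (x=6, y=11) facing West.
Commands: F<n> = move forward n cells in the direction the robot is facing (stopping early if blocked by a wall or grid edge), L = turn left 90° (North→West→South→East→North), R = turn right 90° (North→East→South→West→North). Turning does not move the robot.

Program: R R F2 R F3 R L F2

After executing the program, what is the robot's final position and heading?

Answer: Final position: (x=8, y=12), facing South

Derivation:
Start: (x=6, y=11), facing West
  R: turn right, now facing North
  R: turn right, now facing East
  F2: move forward 2, now at (x=8, y=11)
  R: turn right, now facing South
  F3: move forward 1/3 (blocked), now at (x=8, y=12)
  R: turn right, now facing West
  L: turn left, now facing South
  F2: move forward 0/2 (blocked), now at (x=8, y=12)
Final: (x=8, y=12), facing South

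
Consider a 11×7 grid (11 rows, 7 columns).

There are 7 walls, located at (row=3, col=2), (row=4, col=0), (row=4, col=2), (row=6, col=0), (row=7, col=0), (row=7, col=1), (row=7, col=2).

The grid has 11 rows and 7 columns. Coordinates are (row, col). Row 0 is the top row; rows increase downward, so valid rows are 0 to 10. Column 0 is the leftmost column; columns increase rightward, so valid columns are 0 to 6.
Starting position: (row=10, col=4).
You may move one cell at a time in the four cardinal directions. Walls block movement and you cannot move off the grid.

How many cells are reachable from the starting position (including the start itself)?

Answer: Reachable cells: 70

Derivation:
BFS flood-fill from (row=10, col=4):
  Distance 0: (row=10, col=4)
  Distance 1: (row=9, col=4), (row=10, col=3), (row=10, col=5)
  Distance 2: (row=8, col=4), (row=9, col=3), (row=9, col=5), (row=10, col=2), (row=10, col=6)
  Distance 3: (row=7, col=4), (row=8, col=3), (row=8, col=5), (row=9, col=2), (row=9, col=6), (row=10, col=1)
  Distance 4: (row=6, col=4), (row=7, col=3), (row=7, col=5), (row=8, col=2), (row=8, col=6), (row=9, col=1), (row=10, col=0)
  Distance 5: (row=5, col=4), (row=6, col=3), (row=6, col=5), (row=7, col=6), (row=8, col=1), (row=9, col=0)
  Distance 6: (row=4, col=4), (row=5, col=3), (row=5, col=5), (row=6, col=2), (row=6, col=6), (row=8, col=0)
  Distance 7: (row=3, col=4), (row=4, col=3), (row=4, col=5), (row=5, col=2), (row=5, col=6), (row=6, col=1)
  Distance 8: (row=2, col=4), (row=3, col=3), (row=3, col=5), (row=4, col=6), (row=5, col=1)
  Distance 9: (row=1, col=4), (row=2, col=3), (row=2, col=5), (row=3, col=6), (row=4, col=1), (row=5, col=0)
  Distance 10: (row=0, col=4), (row=1, col=3), (row=1, col=5), (row=2, col=2), (row=2, col=6), (row=3, col=1)
  Distance 11: (row=0, col=3), (row=0, col=5), (row=1, col=2), (row=1, col=6), (row=2, col=1), (row=3, col=0)
  Distance 12: (row=0, col=2), (row=0, col=6), (row=1, col=1), (row=2, col=0)
  Distance 13: (row=0, col=1), (row=1, col=0)
  Distance 14: (row=0, col=0)
Total reachable: 70 (grid has 70 open cells total)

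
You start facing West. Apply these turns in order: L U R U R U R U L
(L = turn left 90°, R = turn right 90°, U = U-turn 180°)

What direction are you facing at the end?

Answer: Final heading: North

Derivation:
Start: West
  L (left (90° counter-clockwise)) -> South
  U (U-turn (180°)) -> North
  R (right (90° clockwise)) -> East
  U (U-turn (180°)) -> West
  R (right (90° clockwise)) -> North
  U (U-turn (180°)) -> South
  R (right (90° clockwise)) -> West
  U (U-turn (180°)) -> East
  L (left (90° counter-clockwise)) -> North
Final: North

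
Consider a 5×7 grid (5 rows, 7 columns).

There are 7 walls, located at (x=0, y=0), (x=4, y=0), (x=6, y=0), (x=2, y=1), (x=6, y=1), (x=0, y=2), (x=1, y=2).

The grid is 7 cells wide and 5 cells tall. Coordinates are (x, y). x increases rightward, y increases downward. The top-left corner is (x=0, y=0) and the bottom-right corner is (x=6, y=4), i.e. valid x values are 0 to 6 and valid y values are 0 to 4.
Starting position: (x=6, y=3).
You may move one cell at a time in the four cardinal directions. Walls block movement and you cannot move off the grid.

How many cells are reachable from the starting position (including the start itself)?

Answer: Reachable cells: 28

Derivation:
BFS flood-fill from (x=6, y=3):
  Distance 0: (x=6, y=3)
  Distance 1: (x=6, y=2), (x=5, y=3), (x=6, y=4)
  Distance 2: (x=5, y=2), (x=4, y=3), (x=5, y=4)
  Distance 3: (x=5, y=1), (x=4, y=2), (x=3, y=3), (x=4, y=4)
  Distance 4: (x=5, y=0), (x=4, y=1), (x=3, y=2), (x=2, y=3), (x=3, y=4)
  Distance 5: (x=3, y=1), (x=2, y=2), (x=1, y=3), (x=2, y=4)
  Distance 6: (x=3, y=0), (x=0, y=3), (x=1, y=4)
  Distance 7: (x=2, y=0), (x=0, y=4)
  Distance 8: (x=1, y=0)
  Distance 9: (x=1, y=1)
  Distance 10: (x=0, y=1)
Total reachable: 28 (grid has 28 open cells total)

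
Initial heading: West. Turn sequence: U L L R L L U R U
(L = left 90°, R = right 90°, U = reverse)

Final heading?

Answer: Final heading: West

Derivation:
Start: West
  U (U-turn (180°)) -> East
  L (left (90° counter-clockwise)) -> North
  L (left (90° counter-clockwise)) -> West
  R (right (90° clockwise)) -> North
  L (left (90° counter-clockwise)) -> West
  L (left (90° counter-clockwise)) -> South
  U (U-turn (180°)) -> North
  R (right (90° clockwise)) -> East
  U (U-turn (180°)) -> West
Final: West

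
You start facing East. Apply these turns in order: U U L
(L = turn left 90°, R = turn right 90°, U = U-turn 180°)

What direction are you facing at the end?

Start: East
  U (U-turn (180°)) -> West
  U (U-turn (180°)) -> East
  L (left (90° counter-clockwise)) -> North
Final: North

Answer: Final heading: North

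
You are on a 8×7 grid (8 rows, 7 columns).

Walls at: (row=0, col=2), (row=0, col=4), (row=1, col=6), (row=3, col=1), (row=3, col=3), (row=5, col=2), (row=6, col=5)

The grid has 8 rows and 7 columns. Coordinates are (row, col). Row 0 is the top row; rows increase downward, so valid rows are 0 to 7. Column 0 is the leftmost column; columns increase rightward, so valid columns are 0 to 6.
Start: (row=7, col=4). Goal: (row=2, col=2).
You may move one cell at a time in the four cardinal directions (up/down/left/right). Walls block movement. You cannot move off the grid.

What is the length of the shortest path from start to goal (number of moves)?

BFS from (row=7, col=4) until reaching (row=2, col=2):
  Distance 0: (row=7, col=4)
  Distance 1: (row=6, col=4), (row=7, col=3), (row=7, col=5)
  Distance 2: (row=5, col=4), (row=6, col=3), (row=7, col=2), (row=7, col=6)
  Distance 3: (row=4, col=4), (row=5, col=3), (row=5, col=5), (row=6, col=2), (row=6, col=6), (row=7, col=1)
  Distance 4: (row=3, col=4), (row=4, col=3), (row=4, col=5), (row=5, col=6), (row=6, col=1), (row=7, col=0)
  Distance 5: (row=2, col=4), (row=3, col=5), (row=4, col=2), (row=4, col=6), (row=5, col=1), (row=6, col=0)
  Distance 6: (row=1, col=4), (row=2, col=3), (row=2, col=5), (row=3, col=2), (row=3, col=6), (row=4, col=1), (row=5, col=0)
  Distance 7: (row=1, col=3), (row=1, col=5), (row=2, col=2), (row=2, col=6), (row=4, col=0)  <- goal reached here
One shortest path (7 moves): (row=7, col=4) -> (row=7, col=3) -> (row=6, col=3) -> (row=5, col=3) -> (row=4, col=3) -> (row=4, col=2) -> (row=3, col=2) -> (row=2, col=2)

Answer: Shortest path length: 7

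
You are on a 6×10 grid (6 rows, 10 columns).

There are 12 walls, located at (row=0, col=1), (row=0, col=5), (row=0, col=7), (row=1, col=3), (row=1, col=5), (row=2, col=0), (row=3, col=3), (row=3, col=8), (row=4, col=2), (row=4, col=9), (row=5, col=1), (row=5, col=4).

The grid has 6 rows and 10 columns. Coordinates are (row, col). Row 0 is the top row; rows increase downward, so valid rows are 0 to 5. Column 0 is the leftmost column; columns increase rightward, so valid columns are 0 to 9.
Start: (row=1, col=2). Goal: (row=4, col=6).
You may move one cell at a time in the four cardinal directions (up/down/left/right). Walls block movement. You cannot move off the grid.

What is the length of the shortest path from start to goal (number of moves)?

BFS from (row=1, col=2) until reaching (row=4, col=6):
  Distance 0: (row=1, col=2)
  Distance 1: (row=0, col=2), (row=1, col=1), (row=2, col=2)
  Distance 2: (row=0, col=3), (row=1, col=0), (row=2, col=1), (row=2, col=3), (row=3, col=2)
  Distance 3: (row=0, col=0), (row=0, col=4), (row=2, col=4), (row=3, col=1)
  Distance 4: (row=1, col=4), (row=2, col=5), (row=3, col=0), (row=3, col=4), (row=4, col=1)
  Distance 5: (row=2, col=6), (row=3, col=5), (row=4, col=0), (row=4, col=4)
  Distance 6: (row=1, col=6), (row=2, col=7), (row=3, col=6), (row=4, col=3), (row=4, col=5), (row=5, col=0)
  Distance 7: (row=0, col=6), (row=1, col=7), (row=2, col=8), (row=3, col=7), (row=4, col=6), (row=5, col=3), (row=5, col=5)  <- goal reached here
One shortest path (7 moves): (row=1, col=2) -> (row=2, col=2) -> (row=2, col=3) -> (row=2, col=4) -> (row=2, col=5) -> (row=2, col=6) -> (row=3, col=6) -> (row=4, col=6)

Answer: Shortest path length: 7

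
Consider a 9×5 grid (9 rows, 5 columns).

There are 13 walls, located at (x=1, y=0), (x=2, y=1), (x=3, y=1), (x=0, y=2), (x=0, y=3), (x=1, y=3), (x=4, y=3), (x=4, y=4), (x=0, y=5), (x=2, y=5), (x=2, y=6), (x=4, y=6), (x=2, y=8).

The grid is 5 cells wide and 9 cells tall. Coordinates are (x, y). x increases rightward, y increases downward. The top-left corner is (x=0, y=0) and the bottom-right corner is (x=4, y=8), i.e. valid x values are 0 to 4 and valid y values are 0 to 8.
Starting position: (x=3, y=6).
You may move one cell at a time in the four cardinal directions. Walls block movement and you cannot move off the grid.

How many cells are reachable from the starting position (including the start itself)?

BFS flood-fill from (x=3, y=6):
  Distance 0: (x=3, y=6)
  Distance 1: (x=3, y=5), (x=3, y=7)
  Distance 2: (x=3, y=4), (x=4, y=5), (x=2, y=7), (x=4, y=7), (x=3, y=8)
  Distance 3: (x=3, y=3), (x=2, y=4), (x=1, y=7), (x=4, y=8)
  Distance 4: (x=3, y=2), (x=2, y=3), (x=1, y=4), (x=1, y=6), (x=0, y=7), (x=1, y=8)
  Distance 5: (x=2, y=2), (x=4, y=2), (x=0, y=4), (x=1, y=5), (x=0, y=6), (x=0, y=8)
  Distance 6: (x=4, y=1), (x=1, y=2)
  Distance 7: (x=4, y=0), (x=1, y=1)
  Distance 8: (x=3, y=0), (x=0, y=1)
  Distance 9: (x=0, y=0), (x=2, y=0)
Total reachable: 32 (grid has 32 open cells total)

Answer: Reachable cells: 32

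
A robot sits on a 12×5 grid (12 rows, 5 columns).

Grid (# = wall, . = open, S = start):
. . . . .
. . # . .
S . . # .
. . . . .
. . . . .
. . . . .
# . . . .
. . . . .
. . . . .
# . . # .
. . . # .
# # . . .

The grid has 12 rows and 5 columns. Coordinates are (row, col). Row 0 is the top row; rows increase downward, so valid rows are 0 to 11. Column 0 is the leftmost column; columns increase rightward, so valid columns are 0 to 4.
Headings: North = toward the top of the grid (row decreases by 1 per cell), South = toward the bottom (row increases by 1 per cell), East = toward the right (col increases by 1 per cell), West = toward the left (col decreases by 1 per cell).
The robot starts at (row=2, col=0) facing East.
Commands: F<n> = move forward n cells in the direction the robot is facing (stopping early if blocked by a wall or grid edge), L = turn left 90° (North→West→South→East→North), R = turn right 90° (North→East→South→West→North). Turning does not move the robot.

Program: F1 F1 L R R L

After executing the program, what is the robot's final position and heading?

Start: (row=2, col=0), facing East
  F1: move forward 1, now at (row=2, col=1)
  F1: move forward 1, now at (row=2, col=2)
  L: turn left, now facing North
  R: turn right, now facing East
  R: turn right, now facing South
  L: turn left, now facing East
Final: (row=2, col=2), facing East

Answer: Final position: (row=2, col=2), facing East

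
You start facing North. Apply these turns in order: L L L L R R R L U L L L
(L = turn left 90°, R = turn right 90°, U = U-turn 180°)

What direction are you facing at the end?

Answer: Final heading: East

Derivation:
Start: North
  L (left (90° counter-clockwise)) -> West
  L (left (90° counter-clockwise)) -> South
  L (left (90° counter-clockwise)) -> East
  L (left (90° counter-clockwise)) -> North
  R (right (90° clockwise)) -> East
  R (right (90° clockwise)) -> South
  R (right (90° clockwise)) -> West
  L (left (90° counter-clockwise)) -> South
  U (U-turn (180°)) -> North
  L (left (90° counter-clockwise)) -> West
  L (left (90° counter-clockwise)) -> South
  L (left (90° counter-clockwise)) -> East
Final: East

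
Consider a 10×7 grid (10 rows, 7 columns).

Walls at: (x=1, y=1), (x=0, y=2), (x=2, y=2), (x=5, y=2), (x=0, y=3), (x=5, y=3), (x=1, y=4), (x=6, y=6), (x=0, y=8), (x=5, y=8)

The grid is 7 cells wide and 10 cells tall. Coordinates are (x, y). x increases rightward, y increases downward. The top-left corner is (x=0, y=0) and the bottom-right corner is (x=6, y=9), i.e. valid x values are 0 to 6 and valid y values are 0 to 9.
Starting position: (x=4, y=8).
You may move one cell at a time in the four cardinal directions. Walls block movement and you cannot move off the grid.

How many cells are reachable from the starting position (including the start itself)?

BFS flood-fill from (x=4, y=8):
  Distance 0: (x=4, y=8)
  Distance 1: (x=4, y=7), (x=3, y=8), (x=4, y=9)
  Distance 2: (x=4, y=6), (x=3, y=7), (x=5, y=7), (x=2, y=8), (x=3, y=9), (x=5, y=9)
  Distance 3: (x=4, y=5), (x=3, y=6), (x=5, y=6), (x=2, y=7), (x=6, y=7), (x=1, y=8), (x=2, y=9), (x=6, y=9)
  Distance 4: (x=4, y=4), (x=3, y=5), (x=5, y=5), (x=2, y=6), (x=1, y=7), (x=6, y=8), (x=1, y=9)
  Distance 5: (x=4, y=3), (x=3, y=4), (x=5, y=4), (x=2, y=5), (x=6, y=5), (x=1, y=6), (x=0, y=7), (x=0, y=9)
  Distance 6: (x=4, y=2), (x=3, y=3), (x=2, y=4), (x=6, y=4), (x=1, y=5), (x=0, y=6)
  Distance 7: (x=4, y=1), (x=3, y=2), (x=2, y=3), (x=6, y=3), (x=0, y=5)
  Distance 8: (x=4, y=0), (x=3, y=1), (x=5, y=1), (x=6, y=2), (x=1, y=3), (x=0, y=4)
  Distance 9: (x=3, y=0), (x=5, y=0), (x=2, y=1), (x=6, y=1), (x=1, y=2)
  Distance 10: (x=2, y=0), (x=6, y=0)
  Distance 11: (x=1, y=0)
  Distance 12: (x=0, y=0)
  Distance 13: (x=0, y=1)
Total reachable: 60 (grid has 60 open cells total)

Answer: Reachable cells: 60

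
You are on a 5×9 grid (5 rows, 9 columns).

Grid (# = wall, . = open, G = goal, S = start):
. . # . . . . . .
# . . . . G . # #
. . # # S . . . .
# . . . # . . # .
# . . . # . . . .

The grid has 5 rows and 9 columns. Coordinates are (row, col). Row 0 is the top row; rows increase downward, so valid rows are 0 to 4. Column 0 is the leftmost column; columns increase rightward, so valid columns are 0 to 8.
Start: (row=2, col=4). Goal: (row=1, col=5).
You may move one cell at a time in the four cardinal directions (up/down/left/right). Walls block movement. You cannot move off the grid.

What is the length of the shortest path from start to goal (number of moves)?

BFS from (row=2, col=4) until reaching (row=1, col=5):
  Distance 0: (row=2, col=4)
  Distance 1: (row=1, col=4), (row=2, col=5)
  Distance 2: (row=0, col=4), (row=1, col=3), (row=1, col=5), (row=2, col=6), (row=3, col=5)  <- goal reached here
One shortest path (2 moves): (row=2, col=4) -> (row=2, col=5) -> (row=1, col=5)

Answer: Shortest path length: 2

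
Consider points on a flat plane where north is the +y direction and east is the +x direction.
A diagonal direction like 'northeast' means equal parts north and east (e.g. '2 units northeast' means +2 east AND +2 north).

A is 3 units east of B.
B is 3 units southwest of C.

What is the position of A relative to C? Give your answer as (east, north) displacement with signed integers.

Answer: A is at (east=0, north=-3) relative to C.

Derivation:
Place C at the origin (east=0, north=0).
  B is 3 units southwest of C: delta (east=-3, north=-3); B at (east=-3, north=-3).
  A is 3 units east of B: delta (east=+3, north=+0); A at (east=0, north=-3).
Therefore A relative to C: (east=0, north=-3).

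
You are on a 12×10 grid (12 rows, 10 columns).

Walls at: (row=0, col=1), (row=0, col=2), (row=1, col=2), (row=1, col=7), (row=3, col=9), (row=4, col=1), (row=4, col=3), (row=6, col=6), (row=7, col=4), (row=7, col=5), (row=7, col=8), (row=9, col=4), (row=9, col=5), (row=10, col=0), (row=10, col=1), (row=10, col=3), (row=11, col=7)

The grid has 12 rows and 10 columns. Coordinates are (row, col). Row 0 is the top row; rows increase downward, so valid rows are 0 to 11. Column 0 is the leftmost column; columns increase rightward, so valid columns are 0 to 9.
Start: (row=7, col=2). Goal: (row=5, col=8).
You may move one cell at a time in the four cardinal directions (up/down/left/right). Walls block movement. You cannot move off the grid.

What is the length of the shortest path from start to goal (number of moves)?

BFS from (row=7, col=2) until reaching (row=5, col=8):
  Distance 0: (row=7, col=2)
  Distance 1: (row=6, col=2), (row=7, col=1), (row=7, col=3), (row=8, col=2)
  Distance 2: (row=5, col=2), (row=6, col=1), (row=6, col=3), (row=7, col=0), (row=8, col=1), (row=8, col=3), (row=9, col=2)
  Distance 3: (row=4, col=2), (row=5, col=1), (row=5, col=3), (row=6, col=0), (row=6, col=4), (row=8, col=0), (row=8, col=4), (row=9, col=1), (row=9, col=3), (row=10, col=2)
  Distance 4: (row=3, col=2), (row=5, col=0), (row=5, col=4), (row=6, col=5), (row=8, col=5), (row=9, col=0), (row=11, col=2)
  Distance 5: (row=2, col=2), (row=3, col=1), (row=3, col=3), (row=4, col=0), (row=4, col=4), (row=5, col=5), (row=8, col=6), (row=11, col=1), (row=11, col=3)
  Distance 6: (row=2, col=1), (row=2, col=3), (row=3, col=0), (row=3, col=4), (row=4, col=5), (row=5, col=6), (row=7, col=6), (row=8, col=7), (row=9, col=6), (row=11, col=0), (row=11, col=4)
  Distance 7: (row=1, col=1), (row=1, col=3), (row=2, col=0), (row=2, col=4), (row=3, col=5), (row=4, col=6), (row=5, col=7), (row=7, col=7), (row=8, col=8), (row=9, col=7), (row=10, col=4), (row=10, col=6), (row=11, col=5)
  Distance 8: (row=0, col=3), (row=1, col=0), (row=1, col=4), (row=2, col=5), (row=3, col=6), (row=4, col=7), (row=5, col=8), (row=6, col=7), (row=8, col=9), (row=9, col=8), (row=10, col=5), (row=10, col=7), (row=11, col=6)  <- goal reached here
One shortest path (8 moves): (row=7, col=2) -> (row=7, col=3) -> (row=6, col=3) -> (row=6, col=4) -> (row=6, col=5) -> (row=5, col=5) -> (row=5, col=6) -> (row=5, col=7) -> (row=5, col=8)

Answer: Shortest path length: 8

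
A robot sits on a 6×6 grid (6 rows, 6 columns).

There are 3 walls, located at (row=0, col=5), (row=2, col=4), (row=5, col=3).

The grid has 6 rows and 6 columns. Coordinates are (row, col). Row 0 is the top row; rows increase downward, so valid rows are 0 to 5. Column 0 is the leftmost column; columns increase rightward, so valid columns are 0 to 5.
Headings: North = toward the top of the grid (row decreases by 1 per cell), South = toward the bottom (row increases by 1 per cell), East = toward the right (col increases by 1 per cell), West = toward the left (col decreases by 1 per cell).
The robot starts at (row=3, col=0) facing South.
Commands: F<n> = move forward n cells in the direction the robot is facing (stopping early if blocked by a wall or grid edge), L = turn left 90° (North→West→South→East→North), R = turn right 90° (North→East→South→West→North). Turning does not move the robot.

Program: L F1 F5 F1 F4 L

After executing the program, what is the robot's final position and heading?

Answer: Final position: (row=3, col=5), facing North

Derivation:
Start: (row=3, col=0), facing South
  L: turn left, now facing East
  F1: move forward 1, now at (row=3, col=1)
  F5: move forward 4/5 (blocked), now at (row=3, col=5)
  F1: move forward 0/1 (blocked), now at (row=3, col=5)
  F4: move forward 0/4 (blocked), now at (row=3, col=5)
  L: turn left, now facing North
Final: (row=3, col=5), facing North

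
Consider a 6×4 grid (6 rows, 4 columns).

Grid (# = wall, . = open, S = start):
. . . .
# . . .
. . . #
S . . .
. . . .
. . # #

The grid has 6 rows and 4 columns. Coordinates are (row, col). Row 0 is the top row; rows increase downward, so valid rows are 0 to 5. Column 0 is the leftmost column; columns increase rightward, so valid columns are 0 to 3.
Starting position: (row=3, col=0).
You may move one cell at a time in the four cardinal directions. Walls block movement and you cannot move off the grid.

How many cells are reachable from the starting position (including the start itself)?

BFS flood-fill from (row=3, col=0):
  Distance 0: (row=3, col=0)
  Distance 1: (row=2, col=0), (row=3, col=1), (row=4, col=0)
  Distance 2: (row=2, col=1), (row=3, col=2), (row=4, col=1), (row=5, col=0)
  Distance 3: (row=1, col=1), (row=2, col=2), (row=3, col=3), (row=4, col=2), (row=5, col=1)
  Distance 4: (row=0, col=1), (row=1, col=2), (row=4, col=3)
  Distance 5: (row=0, col=0), (row=0, col=2), (row=1, col=3)
  Distance 6: (row=0, col=3)
Total reachable: 20 (grid has 20 open cells total)

Answer: Reachable cells: 20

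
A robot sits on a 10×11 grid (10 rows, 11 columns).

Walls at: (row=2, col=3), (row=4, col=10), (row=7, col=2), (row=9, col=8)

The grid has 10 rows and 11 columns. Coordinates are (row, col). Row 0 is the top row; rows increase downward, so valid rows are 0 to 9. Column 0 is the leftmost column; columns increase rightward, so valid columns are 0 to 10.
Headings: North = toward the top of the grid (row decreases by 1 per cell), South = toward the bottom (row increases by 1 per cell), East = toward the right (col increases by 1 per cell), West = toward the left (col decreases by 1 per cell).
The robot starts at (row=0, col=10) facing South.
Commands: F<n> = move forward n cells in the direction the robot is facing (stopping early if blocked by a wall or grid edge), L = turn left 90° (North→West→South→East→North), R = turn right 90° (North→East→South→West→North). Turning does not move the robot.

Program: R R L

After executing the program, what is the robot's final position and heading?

Answer: Final position: (row=0, col=10), facing West

Derivation:
Start: (row=0, col=10), facing South
  R: turn right, now facing West
  R: turn right, now facing North
  L: turn left, now facing West
Final: (row=0, col=10), facing West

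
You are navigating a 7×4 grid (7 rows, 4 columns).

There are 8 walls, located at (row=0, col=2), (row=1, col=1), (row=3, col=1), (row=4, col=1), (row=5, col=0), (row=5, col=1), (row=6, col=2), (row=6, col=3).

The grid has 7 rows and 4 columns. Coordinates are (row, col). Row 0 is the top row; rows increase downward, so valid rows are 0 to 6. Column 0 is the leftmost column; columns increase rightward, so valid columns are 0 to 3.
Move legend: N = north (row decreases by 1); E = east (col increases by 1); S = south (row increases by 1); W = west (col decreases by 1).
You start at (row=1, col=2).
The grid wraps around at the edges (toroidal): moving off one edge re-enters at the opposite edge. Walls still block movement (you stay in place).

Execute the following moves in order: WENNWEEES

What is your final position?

Start: (row=1, col=2)
  W (west): blocked, stay at (row=1, col=2)
  E (east): (row=1, col=2) -> (row=1, col=3)
  N (north): (row=1, col=3) -> (row=0, col=3)
  N (north): blocked, stay at (row=0, col=3)
  W (west): blocked, stay at (row=0, col=3)
  E (east): (row=0, col=3) -> (row=0, col=0)
  E (east): (row=0, col=0) -> (row=0, col=1)
  E (east): blocked, stay at (row=0, col=1)
  S (south): blocked, stay at (row=0, col=1)
Final: (row=0, col=1)

Answer: Final position: (row=0, col=1)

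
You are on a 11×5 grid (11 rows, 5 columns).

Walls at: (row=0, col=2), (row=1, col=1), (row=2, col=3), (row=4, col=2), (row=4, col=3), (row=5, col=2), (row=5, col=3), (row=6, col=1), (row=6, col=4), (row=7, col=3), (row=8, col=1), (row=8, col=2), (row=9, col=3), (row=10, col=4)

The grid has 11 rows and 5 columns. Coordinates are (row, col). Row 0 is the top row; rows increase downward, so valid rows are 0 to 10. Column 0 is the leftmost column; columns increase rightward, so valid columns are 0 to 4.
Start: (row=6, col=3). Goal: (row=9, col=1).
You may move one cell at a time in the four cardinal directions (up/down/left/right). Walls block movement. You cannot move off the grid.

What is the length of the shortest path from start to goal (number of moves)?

Answer: Shortest path length: 7

Derivation:
BFS from (row=6, col=3) until reaching (row=9, col=1):
  Distance 0: (row=6, col=3)
  Distance 1: (row=6, col=2)
  Distance 2: (row=7, col=2)
  Distance 3: (row=7, col=1)
  Distance 4: (row=7, col=0)
  Distance 5: (row=6, col=0), (row=8, col=0)
  Distance 6: (row=5, col=0), (row=9, col=0)
  Distance 7: (row=4, col=0), (row=5, col=1), (row=9, col=1), (row=10, col=0)  <- goal reached here
One shortest path (7 moves): (row=6, col=3) -> (row=6, col=2) -> (row=7, col=2) -> (row=7, col=1) -> (row=7, col=0) -> (row=8, col=0) -> (row=9, col=0) -> (row=9, col=1)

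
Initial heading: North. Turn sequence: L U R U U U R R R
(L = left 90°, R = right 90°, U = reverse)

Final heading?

Answer: Final heading: West

Derivation:
Start: North
  L (left (90° counter-clockwise)) -> West
  U (U-turn (180°)) -> East
  R (right (90° clockwise)) -> South
  U (U-turn (180°)) -> North
  U (U-turn (180°)) -> South
  U (U-turn (180°)) -> North
  R (right (90° clockwise)) -> East
  R (right (90° clockwise)) -> South
  R (right (90° clockwise)) -> West
Final: West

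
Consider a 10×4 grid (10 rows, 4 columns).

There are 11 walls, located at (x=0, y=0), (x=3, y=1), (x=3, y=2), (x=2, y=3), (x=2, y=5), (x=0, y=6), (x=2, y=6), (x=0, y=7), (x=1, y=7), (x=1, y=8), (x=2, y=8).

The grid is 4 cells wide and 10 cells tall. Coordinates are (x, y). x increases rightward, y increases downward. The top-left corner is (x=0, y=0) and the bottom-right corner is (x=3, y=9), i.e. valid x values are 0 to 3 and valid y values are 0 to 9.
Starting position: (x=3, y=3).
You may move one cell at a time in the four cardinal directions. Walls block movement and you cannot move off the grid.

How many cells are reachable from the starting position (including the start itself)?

BFS flood-fill from (x=3, y=3):
  Distance 0: (x=3, y=3)
  Distance 1: (x=3, y=4)
  Distance 2: (x=2, y=4), (x=3, y=5)
  Distance 3: (x=1, y=4), (x=3, y=6)
  Distance 4: (x=1, y=3), (x=0, y=4), (x=1, y=5), (x=3, y=7)
  Distance 5: (x=1, y=2), (x=0, y=3), (x=0, y=5), (x=1, y=6), (x=2, y=7), (x=3, y=8)
  Distance 6: (x=1, y=1), (x=0, y=2), (x=2, y=2), (x=3, y=9)
  Distance 7: (x=1, y=0), (x=0, y=1), (x=2, y=1), (x=2, y=9)
  Distance 8: (x=2, y=0), (x=1, y=9)
  Distance 9: (x=3, y=0), (x=0, y=9)
  Distance 10: (x=0, y=8)
Total reachable: 29 (grid has 29 open cells total)

Answer: Reachable cells: 29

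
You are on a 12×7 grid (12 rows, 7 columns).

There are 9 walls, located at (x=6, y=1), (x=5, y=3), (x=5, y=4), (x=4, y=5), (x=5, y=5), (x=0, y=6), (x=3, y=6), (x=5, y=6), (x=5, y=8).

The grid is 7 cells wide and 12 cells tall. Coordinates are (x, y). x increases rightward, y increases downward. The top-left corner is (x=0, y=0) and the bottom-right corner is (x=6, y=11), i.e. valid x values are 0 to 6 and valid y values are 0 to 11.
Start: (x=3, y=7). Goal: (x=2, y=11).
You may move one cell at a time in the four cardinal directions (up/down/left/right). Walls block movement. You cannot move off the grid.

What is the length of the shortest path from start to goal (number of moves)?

Answer: Shortest path length: 5

Derivation:
BFS from (x=3, y=7) until reaching (x=2, y=11):
  Distance 0: (x=3, y=7)
  Distance 1: (x=2, y=7), (x=4, y=7), (x=3, y=8)
  Distance 2: (x=2, y=6), (x=4, y=6), (x=1, y=7), (x=5, y=7), (x=2, y=8), (x=4, y=8), (x=3, y=9)
  Distance 3: (x=2, y=5), (x=1, y=6), (x=0, y=7), (x=6, y=7), (x=1, y=8), (x=2, y=9), (x=4, y=9), (x=3, y=10)
  Distance 4: (x=2, y=4), (x=1, y=5), (x=3, y=5), (x=6, y=6), (x=0, y=8), (x=6, y=8), (x=1, y=9), (x=5, y=9), (x=2, y=10), (x=4, y=10), (x=3, y=11)
  Distance 5: (x=2, y=3), (x=1, y=4), (x=3, y=4), (x=0, y=5), (x=6, y=5), (x=0, y=9), (x=6, y=9), (x=1, y=10), (x=5, y=10), (x=2, y=11), (x=4, y=11)  <- goal reached here
One shortest path (5 moves): (x=3, y=7) -> (x=2, y=7) -> (x=2, y=8) -> (x=2, y=9) -> (x=2, y=10) -> (x=2, y=11)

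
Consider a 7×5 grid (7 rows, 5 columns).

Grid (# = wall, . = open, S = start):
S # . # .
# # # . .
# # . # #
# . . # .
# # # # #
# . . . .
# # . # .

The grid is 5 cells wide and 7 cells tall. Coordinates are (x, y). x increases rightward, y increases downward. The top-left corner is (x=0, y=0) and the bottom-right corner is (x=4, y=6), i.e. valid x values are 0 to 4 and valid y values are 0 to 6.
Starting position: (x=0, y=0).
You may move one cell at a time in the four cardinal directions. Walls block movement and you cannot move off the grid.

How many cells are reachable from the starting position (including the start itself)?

Answer: Reachable cells: 1

Derivation:
BFS flood-fill from (x=0, y=0):
  Distance 0: (x=0, y=0)
Total reachable: 1 (grid has 15 open cells total)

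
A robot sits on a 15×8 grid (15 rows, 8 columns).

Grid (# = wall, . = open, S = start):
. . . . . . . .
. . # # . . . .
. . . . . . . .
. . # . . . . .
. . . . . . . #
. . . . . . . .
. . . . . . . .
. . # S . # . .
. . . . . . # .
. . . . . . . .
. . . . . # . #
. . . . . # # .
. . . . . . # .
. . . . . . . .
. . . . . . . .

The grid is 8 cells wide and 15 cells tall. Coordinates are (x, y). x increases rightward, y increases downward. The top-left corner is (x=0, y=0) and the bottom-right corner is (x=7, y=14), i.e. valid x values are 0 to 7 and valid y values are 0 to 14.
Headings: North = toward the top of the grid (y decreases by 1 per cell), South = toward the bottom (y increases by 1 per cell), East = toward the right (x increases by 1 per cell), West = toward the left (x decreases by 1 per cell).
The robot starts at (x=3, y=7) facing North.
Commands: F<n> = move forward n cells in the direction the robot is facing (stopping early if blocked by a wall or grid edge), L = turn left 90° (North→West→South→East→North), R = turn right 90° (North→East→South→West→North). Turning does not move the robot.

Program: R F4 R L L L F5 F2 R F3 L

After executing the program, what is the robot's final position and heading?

Answer: Final position: (x=3, y=4), facing West

Derivation:
Start: (x=3, y=7), facing North
  R: turn right, now facing East
  F4: move forward 1/4 (blocked), now at (x=4, y=7)
  R: turn right, now facing South
  L: turn left, now facing East
  L: turn left, now facing North
  L: turn left, now facing West
  F5: move forward 1/5 (blocked), now at (x=3, y=7)
  F2: move forward 0/2 (blocked), now at (x=3, y=7)
  R: turn right, now facing North
  F3: move forward 3, now at (x=3, y=4)
  L: turn left, now facing West
Final: (x=3, y=4), facing West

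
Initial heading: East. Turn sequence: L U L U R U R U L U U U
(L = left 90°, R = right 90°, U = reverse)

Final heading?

Answer: Final heading: South

Derivation:
Start: East
  L (left (90° counter-clockwise)) -> North
  U (U-turn (180°)) -> South
  L (left (90° counter-clockwise)) -> East
  U (U-turn (180°)) -> West
  R (right (90° clockwise)) -> North
  U (U-turn (180°)) -> South
  R (right (90° clockwise)) -> West
  U (U-turn (180°)) -> East
  L (left (90° counter-clockwise)) -> North
  U (U-turn (180°)) -> South
  U (U-turn (180°)) -> North
  U (U-turn (180°)) -> South
Final: South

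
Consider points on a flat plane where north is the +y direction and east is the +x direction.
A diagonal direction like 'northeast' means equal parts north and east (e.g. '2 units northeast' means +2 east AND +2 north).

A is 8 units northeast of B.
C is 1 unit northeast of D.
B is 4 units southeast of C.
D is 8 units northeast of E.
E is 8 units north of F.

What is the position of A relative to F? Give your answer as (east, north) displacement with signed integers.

Place F at the origin (east=0, north=0).
  E is 8 units north of F: delta (east=+0, north=+8); E at (east=0, north=8).
  D is 8 units northeast of E: delta (east=+8, north=+8); D at (east=8, north=16).
  C is 1 unit northeast of D: delta (east=+1, north=+1); C at (east=9, north=17).
  B is 4 units southeast of C: delta (east=+4, north=-4); B at (east=13, north=13).
  A is 8 units northeast of B: delta (east=+8, north=+8); A at (east=21, north=21).
Therefore A relative to F: (east=21, north=21).

Answer: A is at (east=21, north=21) relative to F.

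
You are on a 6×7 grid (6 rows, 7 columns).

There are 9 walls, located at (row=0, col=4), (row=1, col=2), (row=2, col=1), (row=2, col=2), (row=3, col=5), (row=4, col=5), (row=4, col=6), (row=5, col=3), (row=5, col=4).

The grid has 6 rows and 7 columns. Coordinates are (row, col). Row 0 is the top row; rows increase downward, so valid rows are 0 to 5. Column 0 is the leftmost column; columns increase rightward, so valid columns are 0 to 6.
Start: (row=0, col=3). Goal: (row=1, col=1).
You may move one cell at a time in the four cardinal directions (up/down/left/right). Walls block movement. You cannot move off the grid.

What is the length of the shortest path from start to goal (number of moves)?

Answer: Shortest path length: 3

Derivation:
BFS from (row=0, col=3) until reaching (row=1, col=1):
  Distance 0: (row=0, col=3)
  Distance 1: (row=0, col=2), (row=1, col=3)
  Distance 2: (row=0, col=1), (row=1, col=4), (row=2, col=3)
  Distance 3: (row=0, col=0), (row=1, col=1), (row=1, col=5), (row=2, col=4), (row=3, col=3)  <- goal reached here
One shortest path (3 moves): (row=0, col=3) -> (row=0, col=2) -> (row=0, col=1) -> (row=1, col=1)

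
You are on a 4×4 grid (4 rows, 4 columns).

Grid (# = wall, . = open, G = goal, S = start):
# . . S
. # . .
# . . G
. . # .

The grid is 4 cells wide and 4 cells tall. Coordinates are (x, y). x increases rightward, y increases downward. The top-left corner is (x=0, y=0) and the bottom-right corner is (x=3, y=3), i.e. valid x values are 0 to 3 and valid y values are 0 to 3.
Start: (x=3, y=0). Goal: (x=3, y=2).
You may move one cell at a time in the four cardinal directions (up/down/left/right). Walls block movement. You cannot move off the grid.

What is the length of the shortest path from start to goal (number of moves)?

BFS from (x=3, y=0) until reaching (x=3, y=2):
  Distance 0: (x=3, y=0)
  Distance 1: (x=2, y=0), (x=3, y=1)
  Distance 2: (x=1, y=0), (x=2, y=1), (x=3, y=2)  <- goal reached here
One shortest path (2 moves): (x=3, y=0) -> (x=3, y=1) -> (x=3, y=2)

Answer: Shortest path length: 2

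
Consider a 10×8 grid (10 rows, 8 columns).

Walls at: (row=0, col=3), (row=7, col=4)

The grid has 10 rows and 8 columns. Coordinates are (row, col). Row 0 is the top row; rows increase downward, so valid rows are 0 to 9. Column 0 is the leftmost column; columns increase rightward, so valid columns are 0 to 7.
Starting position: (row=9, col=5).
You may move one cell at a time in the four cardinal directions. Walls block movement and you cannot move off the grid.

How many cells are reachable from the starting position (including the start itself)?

Answer: Reachable cells: 78

Derivation:
BFS flood-fill from (row=9, col=5):
  Distance 0: (row=9, col=5)
  Distance 1: (row=8, col=5), (row=9, col=4), (row=9, col=6)
  Distance 2: (row=7, col=5), (row=8, col=4), (row=8, col=6), (row=9, col=3), (row=9, col=7)
  Distance 3: (row=6, col=5), (row=7, col=6), (row=8, col=3), (row=8, col=7), (row=9, col=2)
  Distance 4: (row=5, col=5), (row=6, col=4), (row=6, col=6), (row=7, col=3), (row=7, col=7), (row=8, col=2), (row=9, col=1)
  Distance 5: (row=4, col=5), (row=5, col=4), (row=5, col=6), (row=6, col=3), (row=6, col=7), (row=7, col=2), (row=8, col=1), (row=9, col=0)
  Distance 6: (row=3, col=5), (row=4, col=4), (row=4, col=6), (row=5, col=3), (row=5, col=7), (row=6, col=2), (row=7, col=1), (row=8, col=0)
  Distance 7: (row=2, col=5), (row=3, col=4), (row=3, col=6), (row=4, col=3), (row=4, col=7), (row=5, col=2), (row=6, col=1), (row=7, col=0)
  Distance 8: (row=1, col=5), (row=2, col=4), (row=2, col=6), (row=3, col=3), (row=3, col=7), (row=4, col=2), (row=5, col=1), (row=6, col=0)
  Distance 9: (row=0, col=5), (row=1, col=4), (row=1, col=6), (row=2, col=3), (row=2, col=7), (row=3, col=2), (row=4, col=1), (row=5, col=0)
  Distance 10: (row=0, col=4), (row=0, col=6), (row=1, col=3), (row=1, col=7), (row=2, col=2), (row=3, col=1), (row=4, col=0)
  Distance 11: (row=0, col=7), (row=1, col=2), (row=2, col=1), (row=3, col=0)
  Distance 12: (row=0, col=2), (row=1, col=1), (row=2, col=0)
  Distance 13: (row=0, col=1), (row=1, col=0)
  Distance 14: (row=0, col=0)
Total reachable: 78 (grid has 78 open cells total)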